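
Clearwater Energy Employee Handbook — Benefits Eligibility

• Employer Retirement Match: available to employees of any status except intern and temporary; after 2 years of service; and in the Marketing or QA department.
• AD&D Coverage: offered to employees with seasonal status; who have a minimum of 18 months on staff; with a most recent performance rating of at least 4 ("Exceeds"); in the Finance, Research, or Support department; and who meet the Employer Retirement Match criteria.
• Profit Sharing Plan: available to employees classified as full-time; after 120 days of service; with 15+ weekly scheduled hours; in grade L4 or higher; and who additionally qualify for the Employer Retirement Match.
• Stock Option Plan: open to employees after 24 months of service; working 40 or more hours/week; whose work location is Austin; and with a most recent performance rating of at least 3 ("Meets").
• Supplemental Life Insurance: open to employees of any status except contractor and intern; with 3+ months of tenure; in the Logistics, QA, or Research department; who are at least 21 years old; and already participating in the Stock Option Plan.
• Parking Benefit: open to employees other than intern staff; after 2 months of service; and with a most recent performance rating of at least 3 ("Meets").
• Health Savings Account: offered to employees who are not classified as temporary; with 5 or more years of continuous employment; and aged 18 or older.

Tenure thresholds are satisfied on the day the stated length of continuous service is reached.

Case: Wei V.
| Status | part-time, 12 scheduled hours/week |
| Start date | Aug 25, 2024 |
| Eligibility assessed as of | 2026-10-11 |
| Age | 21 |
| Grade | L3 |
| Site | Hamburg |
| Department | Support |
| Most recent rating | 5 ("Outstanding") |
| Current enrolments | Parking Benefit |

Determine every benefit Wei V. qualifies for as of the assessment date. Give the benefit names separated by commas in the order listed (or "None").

Service from Aug 25, 2024 to 2026-10-11: 777 days.
Employer Retirement Match — status part-time ✓ (not excluded); service 777 days ≥ 2 years (≈730 days) ✓; dept Support ✗ → not eligible.
AD&D Coverage — status part-time ✗ (requires seasonal) → not eligible.
Profit Sharing Plan — status part-time ✗ (requires full-time) → not eligible.
Stock Option Plan — service 777 days ≥ 24 months (≈720 days) ✓; 12 hrs/wk < 40 ✗ → not eligible.
Supplemental Life Insurance — status part-time ✓ (not excluded); service 777 days ≥ 3 months (≈90 days) ✓; dept Support ✗ → not eligible.
Parking Benefit — status part-time ✓ (not excluded); service 777 days ≥ 2 months (≈60 days) ✓; rating 5 ≥ 3 ✓ → eligible.
Health Savings Account — status part-time ✓ (not excluded); service 777 days < 5 years (≈1825 days) ✗ → not eligible.

Parking Benefit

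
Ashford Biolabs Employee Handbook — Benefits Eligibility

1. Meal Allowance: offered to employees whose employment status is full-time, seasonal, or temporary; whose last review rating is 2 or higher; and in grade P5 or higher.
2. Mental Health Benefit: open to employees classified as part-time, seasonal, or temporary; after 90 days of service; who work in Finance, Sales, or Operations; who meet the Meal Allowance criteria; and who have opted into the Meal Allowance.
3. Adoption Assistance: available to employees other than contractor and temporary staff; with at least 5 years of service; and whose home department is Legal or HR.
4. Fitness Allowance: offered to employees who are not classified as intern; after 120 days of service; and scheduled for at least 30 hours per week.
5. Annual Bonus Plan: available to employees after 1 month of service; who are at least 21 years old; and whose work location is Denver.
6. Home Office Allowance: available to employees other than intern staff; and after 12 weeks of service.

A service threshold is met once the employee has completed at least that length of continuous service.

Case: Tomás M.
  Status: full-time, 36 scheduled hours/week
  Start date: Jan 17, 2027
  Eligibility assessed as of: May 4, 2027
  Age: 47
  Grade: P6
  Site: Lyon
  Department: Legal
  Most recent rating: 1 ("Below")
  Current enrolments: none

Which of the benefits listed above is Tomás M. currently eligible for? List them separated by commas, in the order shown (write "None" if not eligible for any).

Service from Jan 17, 2027 to May 4, 2027: 107 days.
Meal Allowance — status full-time ✓; rating 1 < 2 ✗ → not eligible.
Mental Health Benefit — status full-time ✗ (requires part-time, seasonal, or temporary) → not eligible.
Adoption Assistance — status full-time ✓ (not excluded); service 107 days < 5 years (≈1825 days) ✗ → not eligible.
Fitness Allowance — status full-time ✓ (not excluded); service 107 days < 120 days ✗ → not eligible.
Annual Bonus Plan — service 107 days ≥ 1 month (≈30 days) ✓; age 47 ≥ 21 ✓; site Lyon ✗ (not Denver) → not eligible.
Home Office Allowance — status full-time ✓ (not excluded); service 107 days ≥ 12 weeks (≈84 days) ✓ → eligible.

Home Office Allowance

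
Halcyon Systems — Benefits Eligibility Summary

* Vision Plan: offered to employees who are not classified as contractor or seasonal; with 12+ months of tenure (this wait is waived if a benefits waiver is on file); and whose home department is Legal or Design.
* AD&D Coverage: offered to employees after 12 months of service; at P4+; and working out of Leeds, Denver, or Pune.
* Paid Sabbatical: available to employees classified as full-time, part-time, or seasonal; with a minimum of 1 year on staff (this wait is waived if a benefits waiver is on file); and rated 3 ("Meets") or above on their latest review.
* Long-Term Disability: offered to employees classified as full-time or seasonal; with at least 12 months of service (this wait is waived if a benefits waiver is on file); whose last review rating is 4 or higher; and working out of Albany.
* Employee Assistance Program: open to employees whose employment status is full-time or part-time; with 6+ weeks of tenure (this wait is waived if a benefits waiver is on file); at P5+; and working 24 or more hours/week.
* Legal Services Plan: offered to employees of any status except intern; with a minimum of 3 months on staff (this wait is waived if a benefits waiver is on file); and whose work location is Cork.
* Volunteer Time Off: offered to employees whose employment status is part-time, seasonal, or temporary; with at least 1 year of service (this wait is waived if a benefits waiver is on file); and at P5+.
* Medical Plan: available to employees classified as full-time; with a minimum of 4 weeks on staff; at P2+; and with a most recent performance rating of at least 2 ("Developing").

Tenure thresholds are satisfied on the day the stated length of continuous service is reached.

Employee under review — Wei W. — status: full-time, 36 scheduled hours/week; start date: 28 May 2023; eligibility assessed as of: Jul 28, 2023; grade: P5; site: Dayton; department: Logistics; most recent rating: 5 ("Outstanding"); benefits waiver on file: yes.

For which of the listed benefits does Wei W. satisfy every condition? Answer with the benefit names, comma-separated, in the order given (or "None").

Paid Sabbatical, Employee Assistance Program, Medical Plan

Service from 28 May 2023 to Jul 28, 2023: 61 days.
Vision Plan — status full-time ✓ (not excluded); benefits waiver on file ✓; dept Logistics ✗ → not eligible.
AD&D Coverage — service 61 days < 12 months (≈360 days) ✗ → not eligible.
Paid Sabbatical — status full-time ✓; benefits waiver on file ✓; rating 5 ≥ 3 ✓ → eligible.
Long-Term Disability — status full-time ✓; benefits waiver on file ✓; rating 5 ≥ 4 ✓; site Dayton ✗ (not Albany) → not eligible.
Employee Assistance Program — status full-time ✓; benefits waiver on file ✓; grade P5 ≥ P5 ✓; 36 hrs/wk ≥ 24 ✓ → eligible.
Legal Services Plan — status full-time ✓ (not excluded); benefits waiver on file ✓; site Dayton ✗ (not Cork) → not eligible.
Volunteer Time Off — status full-time ✗ (requires part-time, seasonal, or temporary) → not eligible.
Medical Plan — status full-time ✓; service 61 days ≥ 4 weeks (≈28 days) ✓; grade P5 ≥ P2 ✓; rating 5 ≥ 2 ✓ → eligible.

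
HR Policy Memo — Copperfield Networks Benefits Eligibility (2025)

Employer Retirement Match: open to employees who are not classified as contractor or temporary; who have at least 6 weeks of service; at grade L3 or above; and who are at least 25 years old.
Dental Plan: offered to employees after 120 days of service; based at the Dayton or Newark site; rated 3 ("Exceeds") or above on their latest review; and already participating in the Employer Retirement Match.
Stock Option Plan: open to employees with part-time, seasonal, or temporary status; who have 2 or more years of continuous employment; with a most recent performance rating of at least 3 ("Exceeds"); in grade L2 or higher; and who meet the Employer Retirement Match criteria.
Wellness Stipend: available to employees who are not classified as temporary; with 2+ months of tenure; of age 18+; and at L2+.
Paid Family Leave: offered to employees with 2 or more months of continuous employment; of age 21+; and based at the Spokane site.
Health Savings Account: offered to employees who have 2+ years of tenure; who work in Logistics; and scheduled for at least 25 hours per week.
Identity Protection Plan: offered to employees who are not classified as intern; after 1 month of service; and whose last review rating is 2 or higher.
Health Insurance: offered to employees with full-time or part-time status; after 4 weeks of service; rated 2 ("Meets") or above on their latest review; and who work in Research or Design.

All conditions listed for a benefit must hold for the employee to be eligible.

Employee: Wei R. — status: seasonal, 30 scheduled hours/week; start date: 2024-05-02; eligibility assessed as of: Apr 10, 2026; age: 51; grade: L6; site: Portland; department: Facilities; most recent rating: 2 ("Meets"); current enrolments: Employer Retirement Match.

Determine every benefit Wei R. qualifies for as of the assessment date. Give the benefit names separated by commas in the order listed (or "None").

Service from 2024-05-02 to Apr 10, 2026: 708 days.
Employer Retirement Match — status seasonal ✓ (not excluded); service 708 days ≥ 6 weeks (≈42 days) ✓; grade L6 ≥ L3 ✓; age 51 ≥ 25 ✓ → eligible.
Dental Plan — service 708 days ≥ 120 days ✓; site Portland ✗ (not Dayton or Newark) → not eligible.
Stock Option Plan — status seasonal ✓; service 708 days < 2 years (≈730 days) ✗ → not eligible.
Wellness Stipend — status seasonal ✓ (not excluded); service 708 days ≥ 2 months (≈60 days) ✓; age 51 ≥ 18 ✓; grade L6 ≥ L2 ✓ → eligible.
Paid Family Leave — service 708 days ≥ 2 months (≈60 days) ✓; age 51 ≥ 21 ✓; site Portland ✗ (not Spokane) → not eligible.
Health Savings Account — service 708 days < 2 years (≈730 days) ✗ → not eligible.
Identity Protection Plan — status seasonal ✓ (not excluded); service 708 days ≥ 1 month (≈30 days) ✓; rating 2 ≥ 2 ✓ → eligible.
Health Insurance — status seasonal ✗ (requires full-time or part-time) → not eligible.

Employer Retirement Match, Wellness Stipend, Identity Protection Plan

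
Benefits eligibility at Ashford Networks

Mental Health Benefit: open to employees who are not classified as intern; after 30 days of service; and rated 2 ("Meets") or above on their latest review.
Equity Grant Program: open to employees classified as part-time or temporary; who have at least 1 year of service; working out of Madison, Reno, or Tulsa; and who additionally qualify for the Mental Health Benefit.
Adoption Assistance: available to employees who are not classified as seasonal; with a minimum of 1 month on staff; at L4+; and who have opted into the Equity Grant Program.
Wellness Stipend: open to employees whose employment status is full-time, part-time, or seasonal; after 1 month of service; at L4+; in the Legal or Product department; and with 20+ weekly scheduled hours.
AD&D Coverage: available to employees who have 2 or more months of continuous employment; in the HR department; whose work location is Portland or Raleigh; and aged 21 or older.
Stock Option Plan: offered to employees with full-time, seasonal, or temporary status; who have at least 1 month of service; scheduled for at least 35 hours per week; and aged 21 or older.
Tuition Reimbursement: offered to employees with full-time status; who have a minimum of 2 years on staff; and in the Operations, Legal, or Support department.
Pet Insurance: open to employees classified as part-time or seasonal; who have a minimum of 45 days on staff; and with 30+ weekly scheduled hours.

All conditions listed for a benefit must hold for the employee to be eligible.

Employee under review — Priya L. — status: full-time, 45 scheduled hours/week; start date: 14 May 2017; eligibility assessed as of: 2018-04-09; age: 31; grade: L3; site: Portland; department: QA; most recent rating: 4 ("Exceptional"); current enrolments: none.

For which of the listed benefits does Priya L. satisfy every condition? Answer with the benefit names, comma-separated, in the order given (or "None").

Mental Health Benefit, Stock Option Plan

Service from 14 May 2017 to 2018-04-09: 330 days.
Mental Health Benefit — status full-time ✓ (not excluded); service 330 days ≥ 30 days ✓; rating 4 ≥ 2 ✓ → eligible.
Equity Grant Program — status full-time ✗ (requires part-time or temporary) → not eligible.
Adoption Assistance — status full-time ✓ (not excluded); service 330 days ≥ 1 month (≈30 days) ✓; grade L3 < L4 ✗ → not eligible.
Wellness Stipend — status full-time ✓; service 330 days ≥ 1 month (≈30 days) ✓; grade L3 < L4 ✗ → not eligible.
AD&D Coverage — service 330 days ≥ 2 months (≈60 days) ✓; dept QA ✗ → not eligible.
Stock Option Plan — status full-time ✓; service 330 days ≥ 1 month (≈30 days) ✓; 45 hrs/wk ≥ 35 ✓; age 31 ≥ 21 ✓ → eligible.
Tuition Reimbursement — status full-time ✓; service 330 days < 2 years (≈730 days) ✗ → not eligible.
Pet Insurance — status full-time ✗ (requires part-time or seasonal) → not eligible.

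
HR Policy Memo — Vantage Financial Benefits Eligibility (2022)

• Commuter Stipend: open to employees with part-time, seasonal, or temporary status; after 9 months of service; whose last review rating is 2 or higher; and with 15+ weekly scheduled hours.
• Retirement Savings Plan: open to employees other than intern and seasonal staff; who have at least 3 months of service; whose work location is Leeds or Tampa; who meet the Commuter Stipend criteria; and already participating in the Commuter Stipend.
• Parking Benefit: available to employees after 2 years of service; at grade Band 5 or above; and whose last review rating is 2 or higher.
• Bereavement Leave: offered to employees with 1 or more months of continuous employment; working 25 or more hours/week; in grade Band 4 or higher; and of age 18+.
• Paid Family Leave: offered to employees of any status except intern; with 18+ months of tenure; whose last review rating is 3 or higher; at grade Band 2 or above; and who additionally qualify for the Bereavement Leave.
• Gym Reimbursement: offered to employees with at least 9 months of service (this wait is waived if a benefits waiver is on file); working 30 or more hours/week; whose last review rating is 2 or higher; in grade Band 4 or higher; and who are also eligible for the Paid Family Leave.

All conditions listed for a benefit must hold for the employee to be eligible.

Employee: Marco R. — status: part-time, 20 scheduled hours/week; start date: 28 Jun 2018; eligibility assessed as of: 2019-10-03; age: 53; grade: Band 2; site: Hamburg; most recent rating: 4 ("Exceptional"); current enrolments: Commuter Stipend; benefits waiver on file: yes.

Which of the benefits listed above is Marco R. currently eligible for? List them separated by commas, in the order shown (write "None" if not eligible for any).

Commuter Stipend

Service from 28 Jun 2018 to 2019-10-03: 462 days.
Commuter Stipend — status part-time ✓; service 462 days ≥ 9 months (≈270 days) ✓; rating 4 ≥ 2 ✓; 20 hrs/wk ≥ 15 ✓ → eligible.
Retirement Savings Plan — status part-time ✓ (not excluded); service 462 days ≥ 3 months (≈90 days) ✓; site Hamburg ✗ (not Leeds or Tampa) → not eligible.
Parking Benefit — service 462 days < 2 years (≈730 days) ✗ → not eligible.
Bereavement Leave — service 462 days ≥ 1 month (≈30 days) ✓; 20 hrs/wk < 25 ✗ → not eligible.
Paid Family Leave — status part-time ✓ (not excluded); service 462 days < 18 months (≈540 days) ✗ → not eligible.
Gym Reimbursement — benefits waiver on file ✓; 20 hrs/wk < 30 ✗ → not eligible.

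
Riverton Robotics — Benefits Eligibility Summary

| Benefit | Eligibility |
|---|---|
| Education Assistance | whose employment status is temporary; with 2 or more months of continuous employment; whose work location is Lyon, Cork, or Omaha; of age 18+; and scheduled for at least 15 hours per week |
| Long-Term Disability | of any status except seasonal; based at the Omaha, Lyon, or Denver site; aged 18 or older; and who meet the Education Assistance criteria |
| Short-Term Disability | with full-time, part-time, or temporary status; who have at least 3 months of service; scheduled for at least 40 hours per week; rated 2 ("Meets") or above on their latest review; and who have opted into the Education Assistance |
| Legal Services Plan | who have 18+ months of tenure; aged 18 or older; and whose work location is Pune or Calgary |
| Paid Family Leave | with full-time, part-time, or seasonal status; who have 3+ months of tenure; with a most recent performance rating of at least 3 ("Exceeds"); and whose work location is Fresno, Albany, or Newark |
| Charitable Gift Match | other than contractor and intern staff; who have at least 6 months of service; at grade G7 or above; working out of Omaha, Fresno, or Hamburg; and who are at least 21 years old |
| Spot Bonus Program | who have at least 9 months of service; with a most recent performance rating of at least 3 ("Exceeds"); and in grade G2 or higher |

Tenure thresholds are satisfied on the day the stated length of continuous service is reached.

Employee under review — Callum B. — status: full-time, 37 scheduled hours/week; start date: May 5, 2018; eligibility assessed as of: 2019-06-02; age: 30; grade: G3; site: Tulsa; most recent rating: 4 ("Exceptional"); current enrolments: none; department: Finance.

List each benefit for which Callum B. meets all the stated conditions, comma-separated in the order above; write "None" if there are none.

Service from May 5, 2018 to 2019-06-02: 393 days.
Education Assistance — status full-time ✗ (requires temporary) → not eligible.
Long-Term Disability — status full-time ✓ (not excluded); site Tulsa ✗ (not Omaha, Lyon, or Denver) → not eligible.
Short-Term Disability — status full-time ✓; service 393 days ≥ 3 months (≈90 days) ✓; 37 hrs/wk < 40 ✗ → not eligible.
Legal Services Plan — service 393 days < 18 months (≈540 days) ✗ → not eligible.
Paid Family Leave — status full-time ✓; service 393 days ≥ 3 months (≈90 days) ✓; rating 4 ≥ 3 ✓; site Tulsa ✗ (not Fresno, Albany, or Newark) → not eligible.
Charitable Gift Match — status full-time ✓ (not excluded); service 393 days ≥ 6 months (≈180 days) ✓; grade G3 < G7 ✗ → not eligible.
Spot Bonus Program — service 393 days ≥ 9 months (≈270 days) ✓; rating 4 ≥ 3 ✓; grade G3 ≥ G2 ✓ → eligible.

Spot Bonus Program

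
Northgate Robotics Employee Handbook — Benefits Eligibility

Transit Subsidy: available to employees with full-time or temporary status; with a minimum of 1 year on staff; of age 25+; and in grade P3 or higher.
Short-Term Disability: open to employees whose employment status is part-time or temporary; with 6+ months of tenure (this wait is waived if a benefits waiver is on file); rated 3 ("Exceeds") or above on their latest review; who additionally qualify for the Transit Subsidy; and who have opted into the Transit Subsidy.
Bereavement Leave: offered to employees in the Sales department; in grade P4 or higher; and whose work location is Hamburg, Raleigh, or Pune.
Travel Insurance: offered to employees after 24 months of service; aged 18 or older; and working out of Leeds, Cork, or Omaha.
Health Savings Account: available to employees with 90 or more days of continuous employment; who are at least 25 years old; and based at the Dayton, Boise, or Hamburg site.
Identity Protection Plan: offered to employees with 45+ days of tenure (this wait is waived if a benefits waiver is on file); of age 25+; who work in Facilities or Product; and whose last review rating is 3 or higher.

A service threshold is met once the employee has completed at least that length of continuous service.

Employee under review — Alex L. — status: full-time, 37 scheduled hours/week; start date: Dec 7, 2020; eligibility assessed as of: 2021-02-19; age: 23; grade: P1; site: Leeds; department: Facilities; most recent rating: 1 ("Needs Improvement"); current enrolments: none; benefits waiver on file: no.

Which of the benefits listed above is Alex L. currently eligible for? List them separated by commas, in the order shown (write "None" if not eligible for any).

None

Service from Dec 7, 2020 to 2021-02-19: 74 days.
Transit Subsidy — status full-time ✓; service 74 days < 1 year (≈365 days) ✗ → not eligible.
Short-Term Disability — status full-time ✗ (requires part-time or temporary) → not eligible.
Bereavement Leave — dept Facilities ✗ → not eligible.
Travel Insurance — service 74 days < 24 months (≈720 days) ✗ → not eligible.
Health Savings Account — service 74 days < 90 days ✗ → not eligible.
Identity Protection Plan — no waiver, service 74 days ≥ 45 days ✓; age 23 < 25 ✗ → not eligible.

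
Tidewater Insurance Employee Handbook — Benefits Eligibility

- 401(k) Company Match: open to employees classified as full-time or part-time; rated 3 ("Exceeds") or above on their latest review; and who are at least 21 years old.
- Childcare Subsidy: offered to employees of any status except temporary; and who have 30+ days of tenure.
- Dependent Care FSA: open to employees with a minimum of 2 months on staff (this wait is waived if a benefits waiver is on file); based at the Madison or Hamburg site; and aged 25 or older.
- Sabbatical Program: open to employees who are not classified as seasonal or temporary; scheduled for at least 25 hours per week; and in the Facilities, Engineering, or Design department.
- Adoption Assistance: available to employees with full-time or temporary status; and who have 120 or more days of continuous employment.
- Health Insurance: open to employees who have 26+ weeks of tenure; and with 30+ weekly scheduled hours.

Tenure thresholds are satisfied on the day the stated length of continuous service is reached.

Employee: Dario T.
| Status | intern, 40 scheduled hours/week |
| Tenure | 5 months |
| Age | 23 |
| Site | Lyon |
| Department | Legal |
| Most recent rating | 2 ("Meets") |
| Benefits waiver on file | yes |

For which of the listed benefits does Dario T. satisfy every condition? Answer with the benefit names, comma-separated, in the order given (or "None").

Childcare Subsidy

401(k) Company Match — status intern ✗ (requires full-time or part-time) → not eligible.
Childcare Subsidy — status intern ✓ (not excluded); service 5 months ≥ 30 days ✓ → eligible.
Dependent Care FSA — benefits waiver on file ✓; site Lyon ✗ (not Madison or Hamburg) → not eligible.
Sabbatical Program — status intern ✓ (not excluded); 40 hrs/wk ≥ 25 ✓; dept Legal ✗ → not eligible.
Adoption Assistance — status intern ✗ (requires full-time or temporary) → not eligible.
Health Insurance — service 5 months < 26 weeks (≈182 days) ✗ → not eligible.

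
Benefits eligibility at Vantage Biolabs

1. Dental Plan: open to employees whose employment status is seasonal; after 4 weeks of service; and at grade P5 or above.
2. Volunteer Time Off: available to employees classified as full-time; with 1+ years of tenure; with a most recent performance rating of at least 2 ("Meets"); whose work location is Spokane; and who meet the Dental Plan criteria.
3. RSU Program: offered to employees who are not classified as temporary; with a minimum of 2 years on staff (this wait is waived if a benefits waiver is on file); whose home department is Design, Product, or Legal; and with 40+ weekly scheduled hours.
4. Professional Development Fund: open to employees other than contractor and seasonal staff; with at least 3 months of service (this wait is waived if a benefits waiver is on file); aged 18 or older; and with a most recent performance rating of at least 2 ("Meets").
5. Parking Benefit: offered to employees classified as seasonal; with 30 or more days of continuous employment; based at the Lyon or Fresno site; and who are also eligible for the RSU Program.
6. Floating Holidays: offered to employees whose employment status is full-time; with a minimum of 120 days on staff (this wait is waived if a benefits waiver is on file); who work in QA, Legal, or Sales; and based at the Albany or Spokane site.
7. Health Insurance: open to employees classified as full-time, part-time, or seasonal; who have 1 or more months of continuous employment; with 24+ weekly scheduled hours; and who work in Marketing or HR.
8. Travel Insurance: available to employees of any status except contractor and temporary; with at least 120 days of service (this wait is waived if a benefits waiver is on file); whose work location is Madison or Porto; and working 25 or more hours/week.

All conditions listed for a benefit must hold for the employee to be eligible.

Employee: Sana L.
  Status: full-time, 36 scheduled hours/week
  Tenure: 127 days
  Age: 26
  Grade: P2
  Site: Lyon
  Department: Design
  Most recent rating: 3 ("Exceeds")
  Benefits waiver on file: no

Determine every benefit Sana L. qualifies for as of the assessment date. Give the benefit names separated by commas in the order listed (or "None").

Dental Plan — status full-time ✗ (requires seasonal) → not eligible.
Volunteer Time Off — status full-time ✓; service 127 days < 1 year (≈365 days) ✗ → not eligible.
RSU Program — status full-time ✓ (not excluded); no waiver, service 127 days < 2 years (≈730 days) ✗ → not eligible.
Professional Development Fund — status full-time ✓ (not excluded); no waiver, service 127 days ≥ 3 months (≈90 days) ✓; age 26 ≥ 18 ✓; rating 3 ≥ 2 ✓ → eligible.
Parking Benefit — status full-time ✗ (requires seasonal) → not eligible.
Floating Holidays — status full-time ✓; no waiver, service 127 days ≥ 120 days ✓; dept Design ✗ → not eligible.
Health Insurance — status full-time ✓; service 127 days ≥ 1 month (≈30 days) ✓; 36 hrs/wk ≥ 24 ✓; dept Design ✗ → not eligible.
Travel Insurance — status full-time ✓ (not excluded); no waiver, service 127 days ≥ 120 days ✓; site Lyon ✗ (not Madison or Porto) → not eligible.

Professional Development Fund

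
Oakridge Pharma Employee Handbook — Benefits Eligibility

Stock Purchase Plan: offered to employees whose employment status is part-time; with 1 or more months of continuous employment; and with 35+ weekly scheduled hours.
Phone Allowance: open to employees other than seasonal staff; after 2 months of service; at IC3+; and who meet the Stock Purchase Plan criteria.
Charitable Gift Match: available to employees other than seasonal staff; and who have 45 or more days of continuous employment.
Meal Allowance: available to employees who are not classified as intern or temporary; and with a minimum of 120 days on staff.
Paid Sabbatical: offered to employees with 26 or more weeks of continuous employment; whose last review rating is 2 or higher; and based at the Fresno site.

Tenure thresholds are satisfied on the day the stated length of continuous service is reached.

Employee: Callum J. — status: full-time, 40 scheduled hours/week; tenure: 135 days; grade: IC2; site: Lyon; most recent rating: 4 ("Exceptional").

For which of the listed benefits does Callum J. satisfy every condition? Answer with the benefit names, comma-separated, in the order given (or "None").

Charitable Gift Match, Meal Allowance

Stock Purchase Plan — status full-time ✗ (requires part-time) → not eligible.
Phone Allowance — status full-time ✓ (not excluded); service 135 days ≥ 2 months (≈60 days) ✓; grade IC2 < IC3 ✗ → not eligible.
Charitable Gift Match — status full-time ✓ (not excluded); service 135 days ≥ 45 days ✓ → eligible.
Meal Allowance — status full-time ✓ (not excluded); service 135 days ≥ 120 days ✓ → eligible.
Paid Sabbatical — service 135 days < 26 weeks (≈182 days) ✗ → not eligible.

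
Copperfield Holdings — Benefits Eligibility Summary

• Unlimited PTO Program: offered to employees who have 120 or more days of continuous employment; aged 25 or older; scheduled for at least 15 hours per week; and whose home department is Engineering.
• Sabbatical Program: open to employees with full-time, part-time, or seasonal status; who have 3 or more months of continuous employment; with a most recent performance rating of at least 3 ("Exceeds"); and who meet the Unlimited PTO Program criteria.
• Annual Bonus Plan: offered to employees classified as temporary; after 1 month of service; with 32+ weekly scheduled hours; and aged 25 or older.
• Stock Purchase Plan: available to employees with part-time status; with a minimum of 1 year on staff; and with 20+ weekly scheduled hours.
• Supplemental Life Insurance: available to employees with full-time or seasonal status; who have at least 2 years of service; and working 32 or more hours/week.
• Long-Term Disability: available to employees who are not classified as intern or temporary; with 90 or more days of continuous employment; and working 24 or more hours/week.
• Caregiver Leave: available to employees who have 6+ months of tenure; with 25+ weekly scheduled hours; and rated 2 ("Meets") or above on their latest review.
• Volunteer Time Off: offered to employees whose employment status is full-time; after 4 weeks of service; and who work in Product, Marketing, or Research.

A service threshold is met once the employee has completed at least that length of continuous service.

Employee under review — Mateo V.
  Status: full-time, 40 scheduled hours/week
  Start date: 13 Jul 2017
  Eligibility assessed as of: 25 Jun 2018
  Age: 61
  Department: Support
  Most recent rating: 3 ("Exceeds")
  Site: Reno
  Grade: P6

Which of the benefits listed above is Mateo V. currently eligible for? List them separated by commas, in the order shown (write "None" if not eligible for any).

Service from 13 Jul 2017 to 25 Jun 2018: 347 days.
Unlimited PTO Program — service 347 days ≥ 120 days ✓; age 61 ≥ 25 ✓; 40 hrs/wk ≥ 15 ✓; dept Support ✗ → not eligible.
Sabbatical Program — status full-time ✓; service 347 days ≥ 3 months (≈90 days) ✓; rating 3 ≥ 3 ✓; not eligible for Unlimited PTO Program ✗ → not eligible.
Annual Bonus Plan — status full-time ✗ (requires temporary) → not eligible.
Stock Purchase Plan — status full-time ✗ (requires part-time) → not eligible.
Supplemental Life Insurance — status full-time ✓; service 347 days < 2 years (≈730 days) ✗ → not eligible.
Long-Term Disability — status full-time ✓ (not excluded); service 347 days ≥ 90 days ✓; 40 hrs/wk ≥ 24 ✓ → eligible.
Caregiver Leave — service 347 days ≥ 6 months (≈180 days) ✓; 40 hrs/wk ≥ 25 ✓; rating 3 ≥ 2 ✓ → eligible.
Volunteer Time Off — status full-time ✓; service 347 days ≥ 4 weeks (≈28 days) ✓; dept Support ✗ → not eligible.

Long-Term Disability, Caregiver Leave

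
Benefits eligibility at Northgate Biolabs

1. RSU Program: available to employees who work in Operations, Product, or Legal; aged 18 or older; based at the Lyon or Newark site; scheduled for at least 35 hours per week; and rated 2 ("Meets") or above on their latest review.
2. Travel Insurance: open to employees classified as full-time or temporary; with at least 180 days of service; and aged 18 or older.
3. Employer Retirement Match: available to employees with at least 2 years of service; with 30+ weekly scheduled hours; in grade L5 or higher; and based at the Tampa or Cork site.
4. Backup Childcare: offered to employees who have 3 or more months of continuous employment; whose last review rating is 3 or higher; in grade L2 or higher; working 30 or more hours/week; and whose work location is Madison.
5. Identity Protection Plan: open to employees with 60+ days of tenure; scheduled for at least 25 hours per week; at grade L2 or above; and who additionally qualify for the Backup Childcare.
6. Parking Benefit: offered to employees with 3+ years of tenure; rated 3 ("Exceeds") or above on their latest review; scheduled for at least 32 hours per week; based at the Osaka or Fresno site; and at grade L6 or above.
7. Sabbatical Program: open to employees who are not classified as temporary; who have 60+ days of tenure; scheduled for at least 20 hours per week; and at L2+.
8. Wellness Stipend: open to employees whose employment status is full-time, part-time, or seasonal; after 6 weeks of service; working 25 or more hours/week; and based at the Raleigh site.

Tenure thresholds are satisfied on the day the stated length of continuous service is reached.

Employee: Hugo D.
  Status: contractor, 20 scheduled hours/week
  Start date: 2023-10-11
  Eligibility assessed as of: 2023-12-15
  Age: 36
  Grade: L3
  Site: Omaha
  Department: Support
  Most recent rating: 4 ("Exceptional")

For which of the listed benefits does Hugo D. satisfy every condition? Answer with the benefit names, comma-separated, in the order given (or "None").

Sabbatical Program

Service from 2023-10-11 to 2023-12-15: 65 days.
RSU Program — dept Support ✗ → not eligible.
Travel Insurance — status contractor ✗ (requires full-time or temporary) → not eligible.
Employer Retirement Match — service 65 days < 2 years (≈730 days) ✗ → not eligible.
Backup Childcare — service 65 days < 3 months (≈90 days) ✗ → not eligible.
Identity Protection Plan — service 65 days ≥ 60 days ✓; 20 hrs/wk < 25 ✗ → not eligible.
Parking Benefit — service 65 days < 3 years (≈1095 days) ✗ → not eligible.
Sabbatical Program — status contractor ✓ (not excluded); service 65 days ≥ 60 days ✓; 20 hrs/wk ≥ 20 ✓; grade L3 ≥ L2 ✓ → eligible.
Wellness Stipend — status contractor ✗ (requires full-time, part-time, or seasonal) → not eligible.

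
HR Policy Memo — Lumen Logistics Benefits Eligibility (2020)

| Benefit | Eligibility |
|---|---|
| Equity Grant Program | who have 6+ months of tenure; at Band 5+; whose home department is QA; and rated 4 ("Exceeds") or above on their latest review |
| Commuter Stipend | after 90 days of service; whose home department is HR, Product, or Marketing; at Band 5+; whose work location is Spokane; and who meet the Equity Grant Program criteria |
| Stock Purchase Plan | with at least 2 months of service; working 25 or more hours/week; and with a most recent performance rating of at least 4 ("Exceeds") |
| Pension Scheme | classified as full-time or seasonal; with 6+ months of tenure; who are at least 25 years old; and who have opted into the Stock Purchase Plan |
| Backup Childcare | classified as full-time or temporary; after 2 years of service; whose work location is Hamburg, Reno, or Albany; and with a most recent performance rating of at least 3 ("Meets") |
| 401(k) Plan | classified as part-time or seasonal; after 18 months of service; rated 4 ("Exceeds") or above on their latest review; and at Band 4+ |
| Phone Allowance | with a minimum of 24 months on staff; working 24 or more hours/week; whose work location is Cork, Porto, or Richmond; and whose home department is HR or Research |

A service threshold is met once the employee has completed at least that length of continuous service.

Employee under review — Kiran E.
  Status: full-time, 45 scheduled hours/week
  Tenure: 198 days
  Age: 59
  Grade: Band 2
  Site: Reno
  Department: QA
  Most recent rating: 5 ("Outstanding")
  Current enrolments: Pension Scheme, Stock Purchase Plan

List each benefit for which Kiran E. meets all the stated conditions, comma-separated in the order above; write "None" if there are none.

Equity Grant Program — service 198 days ≥ 6 months (≈180 days) ✓; grade Band 2 < Band 5 ✗ → not eligible.
Commuter Stipend — service 198 days ≥ 90 days ✓; dept QA ✗ → not eligible.
Stock Purchase Plan — service 198 days ≥ 2 months (≈60 days) ✓; 45 hrs/wk ≥ 25 ✓; rating 5 ≥ 4 ✓ → eligible.
Pension Scheme — status full-time ✓; service 198 days ≥ 6 months (≈180 days) ✓; age 59 ≥ 25 ✓; enrolled in Stock Purchase Plan ✓ → eligible.
Backup Childcare — status full-time ✓; service 198 days < 2 years (≈730 days) ✗ → not eligible.
401(k) Plan — status full-time ✗ (requires part-time or seasonal) → not eligible.
Phone Allowance — service 198 days < 24 months (≈720 days) ✗ → not eligible.

Stock Purchase Plan, Pension Scheme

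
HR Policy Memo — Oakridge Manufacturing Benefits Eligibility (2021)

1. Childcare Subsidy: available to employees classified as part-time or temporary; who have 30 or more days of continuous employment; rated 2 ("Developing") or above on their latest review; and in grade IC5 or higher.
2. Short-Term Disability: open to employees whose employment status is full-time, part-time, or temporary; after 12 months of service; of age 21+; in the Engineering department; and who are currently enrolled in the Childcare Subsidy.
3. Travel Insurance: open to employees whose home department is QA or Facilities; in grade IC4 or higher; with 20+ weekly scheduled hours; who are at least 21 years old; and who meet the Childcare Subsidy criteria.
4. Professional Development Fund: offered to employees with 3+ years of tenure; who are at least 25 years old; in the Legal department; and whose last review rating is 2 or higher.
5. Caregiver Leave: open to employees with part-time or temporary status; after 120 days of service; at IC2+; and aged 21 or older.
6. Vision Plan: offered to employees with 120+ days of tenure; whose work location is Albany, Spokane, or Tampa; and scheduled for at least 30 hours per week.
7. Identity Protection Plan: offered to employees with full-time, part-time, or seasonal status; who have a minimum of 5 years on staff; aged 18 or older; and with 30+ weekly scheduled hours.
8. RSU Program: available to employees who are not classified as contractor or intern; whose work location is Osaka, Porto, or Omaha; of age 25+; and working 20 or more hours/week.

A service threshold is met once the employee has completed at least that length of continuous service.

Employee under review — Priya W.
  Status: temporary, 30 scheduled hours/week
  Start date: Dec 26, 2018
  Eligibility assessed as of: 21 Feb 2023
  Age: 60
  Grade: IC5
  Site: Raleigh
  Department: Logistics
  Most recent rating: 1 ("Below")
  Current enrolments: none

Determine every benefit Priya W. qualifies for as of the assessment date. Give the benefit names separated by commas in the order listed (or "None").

Caregiver Leave

Service from Dec 26, 2018 to 21 Feb 2023: 1518 days.
Childcare Subsidy — status temporary ✓; service 1518 days ≥ 30 days ✓; rating 1 < 2 ✗ → not eligible.
Short-Term Disability — status temporary ✓; service 1518 days ≥ 12 months (≈360 days) ✓; age 60 ≥ 21 ✓; dept Logistics ✗ → not eligible.
Travel Insurance — dept Logistics ✗ → not eligible.
Professional Development Fund — service 1518 days ≥ 3 years (≈1095 days) ✓; age 60 ≥ 25 ✓; dept Logistics ✗ → not eligible.
Caregiver Leave — status temporary ✓; service 1518 days ≥ 120 days ✓; grade IC5 ≥ IC2 ✓; age 60 ≥ 21 ✓ → eligible.
Vision Plan — service 1518 days ≥ 120 days ✓; site Raleigh ✗ (not Albany, Spokane, or Tampa) → not eligible.
Identity Protection Plan — status temporary ✗ (requires full-time, part-time, or seasonal) → not eligible.
RSU Program — status temporary ✓ (not excluded); site Raleigh ✗ (not Osaka, Porto, or Omaha) → not eligible.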